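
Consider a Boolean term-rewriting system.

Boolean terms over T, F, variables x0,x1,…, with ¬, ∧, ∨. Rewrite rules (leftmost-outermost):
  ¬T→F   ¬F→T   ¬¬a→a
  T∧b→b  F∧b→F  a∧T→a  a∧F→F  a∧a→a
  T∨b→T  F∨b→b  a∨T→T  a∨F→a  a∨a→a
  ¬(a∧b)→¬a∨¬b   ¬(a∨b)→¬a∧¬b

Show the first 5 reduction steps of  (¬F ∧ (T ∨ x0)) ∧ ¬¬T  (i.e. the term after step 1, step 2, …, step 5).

  start: (¬F ∧ (T ∨ x0)) ∧ ¬¬T
  [1] (T ∧ (T ∨ x0)) ∧ ¬¬T
  [2] (T ∨ x0) ∧ ¬¬T
  [3] T ∧ ¬¬T
  [4] ¬¬T
  [5] T

Answer: after 5 steps: T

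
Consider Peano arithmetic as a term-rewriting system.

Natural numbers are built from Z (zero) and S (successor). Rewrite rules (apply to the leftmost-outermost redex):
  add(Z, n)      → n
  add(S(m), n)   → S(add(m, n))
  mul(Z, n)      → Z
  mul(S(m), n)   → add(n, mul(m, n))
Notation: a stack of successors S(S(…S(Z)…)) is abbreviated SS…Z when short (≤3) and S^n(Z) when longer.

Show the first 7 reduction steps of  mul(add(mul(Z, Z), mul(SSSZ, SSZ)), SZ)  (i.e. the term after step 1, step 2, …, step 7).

  start: mul(add(mul(Z, Z), mul(SSSZ, SSZ)), SZ)
  [1] mul(add(Z, mul(SSSZ, SSZ)), SZ)
  [2] mul(mul(SSSZ, SSZ), SZ)
  [3] mul(add(SSZ, mul(SSZ, SSZ)), SZ)
  [4] mul(S(add(SZ, mul(SSZ, SSZ))), SZ)
  [5] add(SZ, mul(add(SZ, mul(SSZ, SSZ)), SZ))
  [6] S(add(Z, mul(add(SZ, mul(SSZ, SSZ)), SZ)))
  [7] S(mul(add(SZ, mul(SSZ, SSZ)), SZ))

Answer: after 7 steps: S(mul(add(SZ, mul(SSZ, SSZ)), SZ))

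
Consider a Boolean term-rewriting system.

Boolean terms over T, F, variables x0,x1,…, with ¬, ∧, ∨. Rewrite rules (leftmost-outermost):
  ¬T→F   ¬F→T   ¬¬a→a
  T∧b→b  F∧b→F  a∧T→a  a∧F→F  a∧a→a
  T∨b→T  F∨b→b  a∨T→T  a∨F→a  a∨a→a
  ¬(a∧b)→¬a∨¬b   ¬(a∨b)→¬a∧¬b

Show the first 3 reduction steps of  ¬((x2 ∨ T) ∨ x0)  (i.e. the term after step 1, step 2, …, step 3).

Answer: after 3 steps: (¬x2 ∧ F) ∧ ¬x0

Derivation:
  start: ¬((x2 ∨ T) ∨ x0)
  step 1: ¬(x2 ∨ T) ∧ ¬x0
  step 2: (¬x2 ∧ ¬T) ∧ ¬x0
  step 3: (¬x2 ∧ F) ∧ ¬x0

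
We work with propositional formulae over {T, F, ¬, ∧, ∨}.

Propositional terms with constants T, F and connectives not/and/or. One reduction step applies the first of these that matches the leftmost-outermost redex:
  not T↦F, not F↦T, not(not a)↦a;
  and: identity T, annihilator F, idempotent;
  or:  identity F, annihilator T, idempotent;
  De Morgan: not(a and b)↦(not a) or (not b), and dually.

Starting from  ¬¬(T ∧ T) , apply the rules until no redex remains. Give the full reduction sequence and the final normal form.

  start: ¬¬(T ∧ T)
  →1  T ∧ T
  →2  T

Answer: normal form = T  (in 2 steps)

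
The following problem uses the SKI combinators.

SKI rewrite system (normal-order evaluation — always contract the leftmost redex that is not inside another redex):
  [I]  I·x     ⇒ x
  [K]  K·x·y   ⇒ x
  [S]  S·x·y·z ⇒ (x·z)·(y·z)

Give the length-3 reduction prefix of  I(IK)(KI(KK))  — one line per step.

  start: I(IK)(KI(KK))
  [1] IK(KI(KK))
  [2] K(KI(KK))
  [3] KI

Answer: after 3 steps: KI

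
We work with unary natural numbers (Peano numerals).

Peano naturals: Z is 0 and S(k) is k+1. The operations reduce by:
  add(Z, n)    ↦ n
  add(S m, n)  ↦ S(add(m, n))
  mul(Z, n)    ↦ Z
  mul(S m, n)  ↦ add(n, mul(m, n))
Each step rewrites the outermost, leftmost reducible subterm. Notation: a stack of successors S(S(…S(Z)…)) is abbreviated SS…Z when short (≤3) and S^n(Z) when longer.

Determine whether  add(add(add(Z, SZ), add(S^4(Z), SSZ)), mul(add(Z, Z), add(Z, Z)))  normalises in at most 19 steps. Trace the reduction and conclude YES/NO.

Answer: YES — reaches normal form S^7(Z) in 18 ≤ 19 steps

Derivation:
  start: add(add(add(Z, SZ), add(S^4(Z), SSZ)), mul(add(Z, Z), add(Z, Z)))
  →1  add(add(SZ, add(S^4(Z), SSZ)), mul(add(Z, Z), add(Z, Z)))
  →2  add(S(add(Z, add(S^4(Z), SSZ))), mul(add(Z, Z), add(Z, Z)))
  →3  S(add(add(Z, add(S^4(Z), SSZ)), mul(add(Z, Z), add(Z, Z))))
  →4  S(add(add(S^4(Z), SSZ), mul(add(Z, Z), add(Z, Z))))
  →5  S(add(S(add(SSSZ, SSZ)), mul(add(Z, Z), add(Z, Z))))
  →6  S(S(add(add(SSSZ, SSZ), mul(add(Z, Z), add(Z, Z)))))
  →7  S(S(add(S(add(SSZ, SSZ)), mul(add(Z, Z), add(Z, Z)))))
  →8  S(S(S(add(add(SSZ, SSZ), mul(add(Z, Z), add(Z, Z))))))
  →9  S(S(S(add(S(add(SZ, SSZ)), mul(add(Z, Z), add(Z, Z))))))
  →10  S(S(S(S(add(add(SZ, SSZ), mul(add(Z, Z), add(Z, Z)))))))
  →11  S(S(S(S(add(S(add(Z, SSZ)), mul(add(Z, Z), add(Z, Z)))))))
  →12  S(S(S(S(S(add(add(Z, SSZ), mul(add(Z, Z), add(Z, Z))))))))
  →13  S(S(S(S(S(add(SSZ, mul(add(Z, Z), add(Z, Z))))))))
  →14  S(S(S(S(S(S(add(SZ, mul(add(Z, Z), add(Z, Z)))))))))
  →15  S(S(S(S(S(S(S(add(Z, mul(add(Z, Z), add(Z, Z))))))))))
  →16  S(S(S(S(S(S(S(mul(add(Z, Z), add(Z, Z)))))))))
  →17  S(S(S(S(S(S(S(mul(Z, add(Z, Z)))))))))
  →18  S^7(Z)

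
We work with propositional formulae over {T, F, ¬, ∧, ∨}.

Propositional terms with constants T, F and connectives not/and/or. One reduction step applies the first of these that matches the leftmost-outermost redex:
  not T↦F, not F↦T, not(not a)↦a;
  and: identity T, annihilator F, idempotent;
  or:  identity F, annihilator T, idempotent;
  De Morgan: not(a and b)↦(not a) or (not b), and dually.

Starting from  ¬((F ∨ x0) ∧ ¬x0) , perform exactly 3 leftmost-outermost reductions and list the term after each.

Answer: after 3 steps: (T ∧ ¬x0) ∨ ¬¬x0

Derivation:
  start: ¬((F ∨ x0) ∧ ¬x0)
  step 1: ¬(F ∨ x0) ∨ ¬¬x0
  step 2: (¬F ∧ ¬x0) ∨ ¬¬x0
  step 3: (T ∧ ¬x0) ∨ ¬¬x0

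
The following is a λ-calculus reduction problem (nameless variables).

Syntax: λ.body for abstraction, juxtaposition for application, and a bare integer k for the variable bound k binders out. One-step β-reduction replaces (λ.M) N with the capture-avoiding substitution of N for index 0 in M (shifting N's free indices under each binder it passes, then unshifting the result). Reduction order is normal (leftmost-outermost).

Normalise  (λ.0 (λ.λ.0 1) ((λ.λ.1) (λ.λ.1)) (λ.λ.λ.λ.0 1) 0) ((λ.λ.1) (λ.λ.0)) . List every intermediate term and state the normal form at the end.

Answer: normal form = λ.λ.λ.0 1  (in 6 steps)

Derivation:
  start: (λ.0 (λ.λ.0 1) ((λ.λ.1) (λ.λ.1)) (λ.λ.λ.λ.0 1) 0) ((λ.λ.1) (λ.λ.0))
  [1] (λ.λ.1) (λ.λ.0) (λ.λ.0 1) ((λ.λ.1) (λ.λ.1)) (λ.λ.λ.λ.0 1) ((λ.λ.1) (λ.λ.0))
  [2] (λ.λ.λ.0) (λ.λ.0 1) ((λ.λ.1) (λ.λ.1)) (λ.λ.λ.λ.0 1) ((λ.λ.1) (λ.λ.0))
  [3] (λ.λ.0) ((λ.λ.1) (λ.λ.1)) (λ.λ.λ.λ.0 1) ((λ.λ.1) (λ.λ.0))
  [4] (λ.0) (λ.λ.λ.λ.0 1) ((λ.λ.1) (λ.λ.0))
  [5] (λ.λ.λ.λ.0 1) ((λ.λ.1) (λ.λ.0))
  [6] λ.λ.λ.0 1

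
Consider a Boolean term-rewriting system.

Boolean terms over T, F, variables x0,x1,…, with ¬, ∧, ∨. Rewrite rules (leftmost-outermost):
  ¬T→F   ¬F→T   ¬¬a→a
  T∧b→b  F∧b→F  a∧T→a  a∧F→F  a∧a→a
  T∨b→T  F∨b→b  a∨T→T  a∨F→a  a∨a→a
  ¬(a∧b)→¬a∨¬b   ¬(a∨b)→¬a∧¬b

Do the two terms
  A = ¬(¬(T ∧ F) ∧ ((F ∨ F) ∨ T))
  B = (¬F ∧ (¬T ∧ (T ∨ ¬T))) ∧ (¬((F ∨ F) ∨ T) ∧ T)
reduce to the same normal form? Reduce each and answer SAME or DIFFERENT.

Answer: SAME — A ⇓ F, B ⇓ F

Working:
Term A:
  start: ¬(¬(T ∧ F) ∧ ((F ∨ F) ∨ T))
  [1] ¬¬(T ∧ F) ∨ ¬((F ∨ F) ∨ T)
  [2] (T ∧ F) ∨ ¬((F ∨ F) ∨ T)
  [3] F ∨ ¬((F ∨ F) ∨ T)
  [4] ¬((F ∨ F) ∨ T)
  [5] ¬(F ∨ F) ∧ ¬T
  [6] (¬F ∧ ¬F) ∧ ¬T
  [7] ¬F ∧ ¬T
  [8] T ∧ ¬T
  [9] ¬T
  [10] F

Term B:
  start: (¬F ∧ (¬T ∧ (T ∨ ¬T))) ∧ (¬((F ∨ F) ∨ T) ∧ T)
  [1] (T ∧ (¬T ∧ (T ∨ ¬T))) ∧ (¬((F ∨ F) ∨ T) ∧ T)
  [2] (¬T ∧ (T ∨ ¬T)) ∧ (¬((F ∨ F) ∨ T) ∧ T)
  [3] (F ∧ (T ∨ ¬T)) ∧ (¬((F ∨ F) ∨ T) ∧ T)
  [4] F ∧ (¬((F ∨ F) ∨ T) ∧ T)
  [5] F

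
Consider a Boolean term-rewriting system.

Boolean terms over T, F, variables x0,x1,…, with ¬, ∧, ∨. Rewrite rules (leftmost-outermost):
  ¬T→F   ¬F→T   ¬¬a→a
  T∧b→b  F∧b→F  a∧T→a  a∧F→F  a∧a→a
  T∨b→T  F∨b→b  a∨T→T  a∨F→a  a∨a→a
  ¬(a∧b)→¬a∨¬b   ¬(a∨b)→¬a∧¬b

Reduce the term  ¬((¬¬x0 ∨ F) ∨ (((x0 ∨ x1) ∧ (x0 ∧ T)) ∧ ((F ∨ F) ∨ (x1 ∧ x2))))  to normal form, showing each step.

  start: ¬((¬¬x0 ∨ F) ∨ (((x0 ∨ x1) ∧ (x0 ∧ T)) ∧ ((F ∨ F) ∨ (x1 ∧ x2))))
  step 1: ¬(¬¬x0 ∨ F) ∧ ¬(((x0 ∨ x1) ∧ (x0 ∧ T)) ∧ ((F ∨ F) ∨ (x1 ∧ x2)))
  step 2: (¬¬¬x0 ∧ ¬F) ∧ ¬(((x0 ∨ x1) ∧ (x0 ∧ T)) ∧ ((F ∨ F) ∨ (x1 ∧ x2)))
  step 3: (¬x0 ∧ ¬F) ∧ ¬(((x0 ∨ x1) ∧ (x0 ∧ T)) ∧ ((F ∨ F) ∨ (x1 ∧ x2)))
  step 4: (¬x0 ∧ T) ∧ ¬(((x0 ∨ x1) ∧ (x0 ∧ T)) ∧ ((F ∨ F) ∨ (x1 ∧ x2)))
  step 5: ¬x0 ∧ ¬(((x0 ∨ x1) ∧ (x0 ∧ T)) ∧ ((F ∨ F) ∨ (x1 ∧ x2)))
  step 6: ¬x0 ∧ (¬((x0 ∨ x1) ∧ (x0 ∧ T)) ∨ ¬((F ∨ F) ∨ (x1 ∧ x2)))
  step 7: ¬x0 ∧ ((¬(x0 ∨ x1) ∨ ¬(x0 ∧ T)) ∨ ¬((F ∨ F) ∨ (x1 ∧ x2)))
  step 8: ¬x0 ∧ (((¬x0 ∧ ¬x1) ∨ ¬(x0 ∧ T)) ∨ ¬((F ∨ F) ∨ (x1 ∧ x2)))
  step 9: ¬x0 ∧ (((¬x0 ∧ ¬x1) ∨ (¬x0 ∨ ¬T)) ∨ ¬((F ∨ F) ∨ (x1 ∧ x2)))
  step 10: ¬x0 ∧ (((¬x0 ∧ ¬x1) ∨ (¬x0 ∨ F)) ∨ ¬((F ∨ F) ∨ (x1 ∧ x2)))
  step 11: ¬x0 ∧ (((¬x0 ∧ ¬x1) ∨ ¬x0) ∨ ¬((F ∨ F) ∨ (x1 ∧ x2)))
  step 12: ¬x0 ∧ (((¬x0 ∧ ¬x1) ∨ ¬x0) ∨ (¬(F ∨ F) ∧ ¬(x1 ∧ x2)))
  step 13: ¬x0 ∧ (((¬x0 ∧ ¬x1) ∨ ¬x0) ∨ ((¬F ∧ ¬F) ∧ ¬(x1 ∧ x2)))
  step 14: ¬x0 ∧ (((¬x0 ∧ ¬x1) ∨ ¬x0) ∨ (¬F ∧ ¬(x1 ∧ x2)))
  step 15: ¬x0 ∧ (((¬x0 ∧ ¬x1) ∨ ¬x0) ∨ (T ∧ ¬(x1 ∧ x2)))
  step 16: ¬x0 ∧ (((¬x0 ∧ ¬x1) ∨ ¬x0) ∨ ¬(x1 ∧ x2))
  step 17: ¬x0 ∧ (((¬x0 ∧ ¬x1) ∨ ¬x0) ∨ (¬x1 ∨ ¬x2))

Answer: normal form = ¬x0 ∧ (((¬x0 ∧ ¬x1) ∨ ¬x0) ∨ (¬x1 ∨ ¬x2))  (in 17 steps)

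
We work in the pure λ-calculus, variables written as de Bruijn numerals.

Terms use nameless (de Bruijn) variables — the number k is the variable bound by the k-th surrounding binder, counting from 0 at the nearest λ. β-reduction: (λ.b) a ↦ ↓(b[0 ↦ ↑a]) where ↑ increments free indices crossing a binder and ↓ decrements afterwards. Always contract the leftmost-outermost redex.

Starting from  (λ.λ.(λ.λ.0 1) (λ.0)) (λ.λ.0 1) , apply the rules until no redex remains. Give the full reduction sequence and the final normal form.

Answer: normal form = λ.λ.0 (λ.0)  (in 2 steps)

Reduction:
  start: (λ.λ.(λ.λ.0 1) (λ.0)) (λ.λ.0 1)
  →1  λ.(λ.λ.0 1) (λ.0)
  →2  λ.λ.0 (λ.0)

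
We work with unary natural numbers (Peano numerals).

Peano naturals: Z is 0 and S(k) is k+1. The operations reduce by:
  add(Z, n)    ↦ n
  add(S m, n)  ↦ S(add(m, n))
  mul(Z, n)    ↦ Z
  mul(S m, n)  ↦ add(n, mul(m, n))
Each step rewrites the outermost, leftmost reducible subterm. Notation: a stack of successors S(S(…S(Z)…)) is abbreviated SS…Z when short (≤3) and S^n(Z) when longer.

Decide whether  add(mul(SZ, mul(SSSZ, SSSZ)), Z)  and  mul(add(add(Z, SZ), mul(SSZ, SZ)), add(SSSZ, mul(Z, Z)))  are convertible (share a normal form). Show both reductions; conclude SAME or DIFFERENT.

Term A:
  start: add(mul(SZ, mul(SSSZ, SSSZ)), Z)
  [1] add(add(mul(SSSZ, SSSZ), mul(Z, mul(SSSZ, SSSZ))), Z)
  [2] add(add(add(SSSZ, mul(SSZ, SSSZ)), mul(Z, mul(SSSZ, SSSZ))), Z)
  [3] add(add(S(add(SSZ, mul(SSZ, SSSZ))), mul(Z, mul(SSSZ, SSSZ))), Z)
  [4] add(S(add(add(SSZ, mul(SSZ, SSSZ)), mul(Z, mul(SSSZ, SSSZ)))), Z)
  [5] S(add(add(add(SSZ, mul(SSZ, SSSZ)), mul(Z, mul(SSSZ, SSSZ))), Z))
  [6] S(add(add(S(add(SZ, mul(SSZ, SSSZ))), mul(Z, mul(SSSZ, SSSZ))), Z))
  [7] S(add(S(add(add(SZ, mul(SSZ, SSSZ)), mul(Z, mul(SSSZ, SSSZ)))), Z))
  [8] S(S(add(add(add(SZ, mul(SSZ, SSSZ)), mul(Z, mul(SSSZ, SSSZ))), Z)))
  [9] S(S(add(add(S(add(Z, mul(SSZ, SSSZ))), mul(Z, mul(SSSZ, SSSZ))), Z)))
  [10] S(S(add(S(add(add(Z, mul(SSZ, SSSZ)), mul(Z, mul(SSSZ, SSSZ)))), Z)))
  [11] S(S(S(add(add(add(Z, mul(SSZ, SSSZ)), mul(Z, mul(SSSZ, SSSZ))), Z))))
  [12] S(S(S(add(add(mul(SSZ, SSSZ), mul(Z, mul(SSSZ, SSSZ))), Z))))
  [13] S(S(S(add(add(add(SSSZ, mul(SZ, SSSZ)), mul(Z, mul(SSSZ, SSSZ))), Z))))
  [14] S(S(S(add(add(S(add(SSZ, mul(SZ, SSSZ))), mul(Z, mul(SSSZ, SSSZ))), Z))))
  [15] S(S(S(add(S(add(add(SSZ, mul(SZ, SSSZ)), mul(Z, mul(SSSZ, SSSZ)))), Z))))
  [16] S(S(S(S(add(add(add(SSZ, mul(SZ, SSSZ)), mul(Z, mul(SSSZ, SSSZ))), Z)))))
  [17] S(S(S(S(add(add(S(add(SZ, mul(SZ, SSSZ))), mul(Z, mul(SSSZ, SSSZ))), Z)))))
  [18] S(S(S(S(add(S(add(add(SZ, mul(SZ, SSSZ)), mul(Z, mul(SSSZ, SSSZ)))), Z)))))
  [19] S(S(S(S(S(add(add(add(SZ, mul(SZ, SSSZ)), mul(Z, mul(SSSZ, SSSZ))), Z))))))
  [20] S(S(S(S(S(add(add(S(add(Z, mul(SZ, SSSZ))), mul(Z, mul(SSSZ, SSSZ))), Z))))))
  [21] S(S(S(S(S(add(S(add(add(Z, mul(SZ, SSSZ)), mul(Z, mul(SSSZ, SSSZ)))), Z))))))
  [22] S(S(S(S(S(S(add(add(add(Z, mul(SZ, SSSZ)), mul(Z, mul(SSSZ, SSSZ))), Z)))))))
  [23] S(S(S(S(S(S(add(add(mul(SZ, SSSZ), mul(Z, mul(SSSZ, SSSZ))), Z)))))))
  [24] S(S(S(S(S(S(add(add(add(SSSZ, mul(Z, SSSZ)), mul(Z, mul(SSSZ, SSSZ))), Z)))))))
  [25] S(S(S(S(S(S(add(add(S(add(SSZ, mul(Z, SSSZ))), mul(Z, mul(SSSZ, SSSZ))), Z)))))))
  [26] S(S(S(S(S(S(add(S(add(add(SSZ, mul(Z, SSSZ)), mul(Z, mul(SSSZ, SSSZ)))), Z)))))))
  [27] S(S(S(S(S(S(S(add(add(add(SSZ, mul(Z, SSSZ)), mul(Z, mul(SSSZ, SSSZ))), Z))))))))
  [28] S(S(S(S(S(S(S(add(add(S(add(SZ, mul(Z, SSSZ))), mul(Z, mul(SSSZ, SSSZ))), Z))))))))
  [29] S(S(S(S(S(S(S(add(S(add(add(SZ, mul(Z, SSSZ)), mul(Z, mul(SSSZ, SSSZ)))), Z))))))))
  [30] S(S(S(S(S(S(S(S(add(add(add(SZ, mul(Z, SSSZ)), mul(Z, mul(SSSZ, SSSZ))), Z)))))))))
  [31] S(S(S(S(S(S(S(S(add(add(S(add(Z, mul(Z, SSSZ))), mul(Z, mul(SSSZ, SSSZ))), Z)))))))))
  [32] S(S(S(S(S(S(S(S(add(S(add(add(Z, mul(Z, SSSZ)), mul(Z, mul(SSSZ, SSSZ)))), Z)))))))))
  [33] S(S(S(S(S(S(S(S(S(add(add(add(Z, mul(Z, SSSZ)), mul(Z, mul(SSSZ, SSSZ))), Z))))))))))
  [34] S(S(S(S(S(S(S(S(S(add(add(mul(Z, SSSZ), mul(Z, mul(SSSZ, SSSZ))), Z))))))))))
  [35] S(S(S(S(S(S(S(S(S(add(add(Z, mul(Z, mul(SSSZ, SSSZ))), Z))))))))))
  [36] S(S(S(S(S(S(S(S(S(add(mul(Z, mul(SSSZ, SSSZ)), Z))))))))))
  [37] S(S(S(S(S(S(S(S(S(add(Z, Z))))))))))
  [38] S^9(Z)

Term B:
  start: mul(add(add(Z, SZ), mul(SSZ, SZ)), add(SSSZ, mul(Z, Z)))
  [1] mul(add(SZ, mul(SSZ, SZ)), add(SSSZ, mul(Z, Z)))
  [2] mul(S(add(Z, mul(SSZ, SZ))), add(SSSZ, mul(Z, Z)))
  [3] add(add(SSSZ, mul(Z, Z)), mul(add(Z, mul(SSZ, SZ)), add(SSSZ, mul(Z, Z))))
  [4] add(S(add(SSZ, mul(Z, Z))), mul(add(Z, mul(SSZ, SZ)), add(SSSZ, mul(Z, Z))))
  [5] S(add(add(SSZ, mul(Z, Z)), mul(add(Z, mul(SSZ, SZ)), add(SSSZ, mul(Z, Z)))))
  [6] S(add(S(add(SZ, mul(Z, Z))), mul(add(Z, mul(SSZ, SZ)), add(SSSZ, mul(Z, Z)))))
  [7] S(S(add(add(SZ, mul(Z, Z)), mul(add(Z, mul(SSZ, SZ)), add(SSSZ, mul(Z, Z))))))
  [8] S(S(add(S(add(Z, mul(Z, Z))), mul(add(Z, mul(SSZ, SZ)), add(SSSZ, mul(Z, Z))))))
  [9] S(S(S(add(add(Z, mul(Z, Z)), mul(add(Z, mul(SSZ, SZ)), add(SSSZ, mul(Z, Z)))))))
  [10] S(S(S(add(mul(Z, Z), mul(add(Z, mul(SSZ, SZ)), add(SSSZ, mul(Z, Z)))))))
  [11] S(S(S(add(Z, mul(add(Z, mul(SSZ, SZ)), add(SSSZ, mul(Z, Z)))))))
  [12] S(S(S(mul(add(Z, mul(SSZ, SZ)), add(SSSZ, mul(Z, Z))))))
  [13] S(S(S(mul(mul(SSZ, SZ), add(SSSZ, mul(Z, Z))))))
  [14] S(S(S(mul(add(SZ, mul(SZ, SZ)), add(SSSZ, mul(Z, Z))))))
  [15] S(S(S(mul(S(add(Z, mul(SZ, SZ))), add(SSSZ, mul(Z, Z))))))
  [16] S(S(S(add(add(SSSZ, mul(Z, Z)), mul(add(Z, mul(SZ, SZ)), add(SSSZ, mul(Z, Z)))))))
  [17] S(S(S(add(S(add(SSZ, mul(Z, Z))), mul(add(Z, mul(SZ, SZ)), add(SSSZ, mul(Z, Z)))))))
  [18] S(S(S(S(add(add(SSZ, mul(Z, Z)), mul(add(Z, mul(SZ, SZ)), add(SSSZ, mul(Z, Z))))))))
  [19] S(S(S(S(add(S(add(SZ, mul(Z, Z))), mul(add(Z, mul(SZ, SZ)), add(SSSZ, mul(Z, Z))))))))
  [20] S(S(S(S(S(add(add(SZ, mul(Z, Z)), mul(add(Z, mul(SZ, SZ)), add(SSSZ, mul(Z, Z)))))))))
  [21] S(S(S(S(S(add(S(add(Z, mul(Z, Z))), mul(add(Z, mul(SZ, SZ)), add(SSSZ, mul(Z, Z)))))))))
  [22] S(S(S(S(S(S(add(add(Z, mul(Z, Z)), mul(add(Z, mul(SZ, SZ)), add(SSSZ, mul(Z, Z))))))))))
  [23] S(S(S(S(S(S(add(mul(Z, Z), mul(add(Z, mul(SZ, SZ)), add(SSSZ, mul(Z, Z))))))))))
  [24] S(S(S(S(S(S(add(Z, mul(add(Z, mul(SZ, SZ)), add(SSSZ, mul(Z, Z))))))))))
  [25] S(S(S(S(S(S(mul(add(Z, mul(SZ, SZ)), add(SSSZ, mul(Z, Z)))))))))
  [26] S(S(S(S(S(S(mul(mul(SZ, SZ), add(SSSZ, mul(Z, Z)))))))))
  [27] S(S(S(S(S(S(mul(add(SZ, mul(Z, SZ)), add(SSSZ, mul(Z, Z)))))))))
  [28] S(S(S(S(S(S(mul(S(add(Z, mul(Z, SZ))), add(SSSZ, mul(Z, Z)))))))))
  [29] S(S(S(S(S(S(add(add(SSSZ, mul(Z, Z)), mul(add(Z, mul(Z, SZ)), add(SSSZ, mul(Z, Z))))))))))
  [30] S(S(S(S(S(S(add(S(add(SSZ, mul(Z, Z))), mul(add(Z, mul(Z, SZ)), add(SSSZ, mul(Z, Z))))))))))
  [31] S(S(S(S(S(S(S(add(add(SSZ, mul(Z, Z)), mul(add(Z, mul(Z, SZ)), add(SSSZ, mul(Z, Z)))))))))))
  [32] S(S(S(S(S(S(S(add(S(add(SZ, mul(Z, Z))), mul(add(Z, mul(Z, SZ)), add(SSSZ, mul(Z, Z)))))))))))
  [33] S(S(S(S(S(S(S(S(add(add(SZ, mul(Z, Z)), mul(add(Z, mul(Z, SZ)), add(SSSZ, mul(Z, Z))))))))))))
  [34] S(S(S(S(S(S(S(S(add(S(add(Z, mul(Z, Z))), mul(add(Z, mul(Z, SZ)), add(SSSZ, mul(Z, Z))))))))))))
  [35] S(S(S(S(S(S(S(S(S(add(add(Z, mul(Z, Z)), mul(add(Z, mul(Z, SZ)), add(SSSZ, mul(Z, Z)))))))))))))
  [36] S(S(S(S(S(S(S(S(S(add(mul(Z, Z), mul(add(Z, mul(Z, SZ)), add(SSSZ, mul(Z, Z)))))))))))))
  [37] S(S(S(S(S(S(S(S(S(add(Z, mul(add(Z, mul(Z, SZ)), add(SSSZ, mul(Z, Z)))))))))))))
  [38] S(S(S(S(S(S(S(S(S(mul(add(Z, mul(Z, SZ)), add(SSSZ, mul(Z, Z))))))))))))
  [39] S(S(S(S(S(S(S(S(S(mul(mul(Z, SZ), add(SSSZ, mul(Z, Z))))))))))))
  [40] S(S(S(S(S(S(S(S(S(mul(Z, add(SSSZ, mul(Z, Z))))))))))))
  [41] S^9(Z)

Answer: SAME — A ⇓ S^9(Z), B ⇓ S^9(Z)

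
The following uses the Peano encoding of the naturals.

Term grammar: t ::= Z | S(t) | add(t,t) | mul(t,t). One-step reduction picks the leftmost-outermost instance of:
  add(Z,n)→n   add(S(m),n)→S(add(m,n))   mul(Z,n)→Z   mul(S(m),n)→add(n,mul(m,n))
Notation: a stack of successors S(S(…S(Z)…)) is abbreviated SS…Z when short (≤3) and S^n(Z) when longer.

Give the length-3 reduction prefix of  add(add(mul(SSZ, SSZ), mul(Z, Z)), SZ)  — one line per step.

  start: add(add(mul(SSZ, SSZ), mul(Z, Z)), SZ)
  [1] add(add(add(SSZ, mul(SZ, SSZ)), mul(Z, Z)), SZ)
  [2] add(add(S(add(SZ, mul(SZ, SSZ))), mul(Z, Z)), SZ)
  [3] add(S(add(add(SZ, mul(SZ, SSZ)), mul(Z, Z))), SZ)

Answer: after 3 steps: add(S(add(add(SZ, mul(SZ, SSZ)), mul(Z, Z))), SZ)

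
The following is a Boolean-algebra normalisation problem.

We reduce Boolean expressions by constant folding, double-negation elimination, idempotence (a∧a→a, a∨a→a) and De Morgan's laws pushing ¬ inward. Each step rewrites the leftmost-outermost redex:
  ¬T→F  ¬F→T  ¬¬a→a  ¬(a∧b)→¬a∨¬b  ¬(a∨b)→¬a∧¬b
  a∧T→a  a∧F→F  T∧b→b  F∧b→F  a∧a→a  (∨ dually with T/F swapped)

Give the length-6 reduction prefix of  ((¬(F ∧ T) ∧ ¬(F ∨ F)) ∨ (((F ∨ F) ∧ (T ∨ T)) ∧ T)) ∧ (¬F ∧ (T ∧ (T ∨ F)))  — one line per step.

Answer: after 6 steps: (¬F ∨ (((F ∨ F) ∧ (T ∨ T)) ∧ T)) ∧ (¬F ∧ (T ∧ (T ∨ F)))

Derivation:
  start: ((¬(F ∧ T) ∧ ¬(F ∨ F)) ∨ (((F ∨ F) ∧ (T ∨ T)) ∧ T)) ∧ (¬F ∧ (T ∧ (T ∨ F)))
  →1  (((¬F ∨ ¬T) ∧ ¬(F ∨ F)) ∨ (((F ∨ F) ∧ (T ∨ T)) ∧ T)) ∧ (¬F ∧ (T ∧ (T ∨ F)))
  →2  (((T ∨ ¬T) ∧ ¬(F ∨ F)) ∨ (((F ∨ F) ∧ (T ∨ T)) ∧ T)) ∧ (¬F ∧ (T ∧ (T ∨ F)))
  →3  ((T ∧ ¬(F ∨ F)) ∨ (((F ∨ F) ∧ (T ∨ T)) ∧ T)) ∧ (¬F ∧ (T ∧ (T ∨ F)))
  →4  (¬(F ∨ F) ∨ (((F ∨ F) ∧ (T ∨ T)) ∧ T)) ∧ (¬F ∧ (T ∧ (T ∨ F)))
  →5  ((¬F ∧ ¬F) ∨ (((F ∨ F) ∧ (T ∨ T)) ∧ T)) ∧ (¬F ∧ (T ∧ (T ∨ F)))
  →6  (¬F ∨ (((F ∨ F) ∧ (T ∨ T)) ∧ T)) ∧ (¬F ∧ (T ∧ (T ∨ F)))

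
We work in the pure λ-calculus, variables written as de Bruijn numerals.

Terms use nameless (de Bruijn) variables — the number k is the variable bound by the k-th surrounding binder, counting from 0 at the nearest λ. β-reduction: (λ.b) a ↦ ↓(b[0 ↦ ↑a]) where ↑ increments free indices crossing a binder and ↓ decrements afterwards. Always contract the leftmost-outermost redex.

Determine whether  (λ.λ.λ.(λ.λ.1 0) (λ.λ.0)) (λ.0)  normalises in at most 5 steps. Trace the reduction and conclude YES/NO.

  start: (λ.λ.λ.(λ.λ.1 0) (λ.λ.0)) (λ.0)
  step 1: λ.λ.(λ.λ.1 0) (λ.λ.0)
  step 2: λ.λ.λ.(λ.λ.0) 0
  step 3: λ.λ.λ.λ.0

Answer: YES — reaches normal form λ.λ.λ.λ.0 in 3 ≤ 5 steps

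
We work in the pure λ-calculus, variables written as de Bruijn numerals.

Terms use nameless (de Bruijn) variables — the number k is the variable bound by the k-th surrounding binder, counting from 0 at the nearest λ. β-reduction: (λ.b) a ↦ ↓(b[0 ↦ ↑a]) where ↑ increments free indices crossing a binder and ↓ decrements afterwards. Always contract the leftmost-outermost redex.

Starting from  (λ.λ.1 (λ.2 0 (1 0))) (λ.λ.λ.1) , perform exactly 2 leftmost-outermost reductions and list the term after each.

Answer: after 2 steps: λ.λ.λ.1

Derivation:
  start: (λ.λ.1 (λ.2 0 (1 0))) (λ.λ.λ.1)
  →1  λ.(λ.λ.λ.1) (λ.(λ.λ.λ.1) 0 (1 0))
  →2  λ.λ.λ.1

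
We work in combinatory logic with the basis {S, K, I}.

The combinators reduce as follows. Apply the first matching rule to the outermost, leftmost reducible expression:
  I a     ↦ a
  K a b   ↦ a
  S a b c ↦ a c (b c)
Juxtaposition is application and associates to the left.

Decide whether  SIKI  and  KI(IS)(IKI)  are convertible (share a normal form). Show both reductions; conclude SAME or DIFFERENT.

Term A:
  start: SIKI
  →1  II(KI)
  →2  I(KI)
  →3  KI

Term B:
  start: KI(IS)(IKI)
  →1  I(IKI)
  →2  IKI
  →3  KI

Answer: SAME — A ⇓ KI, B ⇓ KI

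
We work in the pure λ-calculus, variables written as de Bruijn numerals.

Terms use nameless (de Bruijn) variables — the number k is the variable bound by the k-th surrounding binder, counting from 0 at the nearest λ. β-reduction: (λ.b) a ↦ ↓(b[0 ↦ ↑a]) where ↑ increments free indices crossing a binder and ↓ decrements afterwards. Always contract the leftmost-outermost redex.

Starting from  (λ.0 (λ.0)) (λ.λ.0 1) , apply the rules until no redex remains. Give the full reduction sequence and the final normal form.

Answer: normal form = λ.0 (λ.0)  (in 2 steps)

Derivation:
  start: (λ.0 (λ.0)) (λ.λ.0 1)
  [1] (λ.λ.0 1) (λ.0)
  [2] λ.0 (λ.0)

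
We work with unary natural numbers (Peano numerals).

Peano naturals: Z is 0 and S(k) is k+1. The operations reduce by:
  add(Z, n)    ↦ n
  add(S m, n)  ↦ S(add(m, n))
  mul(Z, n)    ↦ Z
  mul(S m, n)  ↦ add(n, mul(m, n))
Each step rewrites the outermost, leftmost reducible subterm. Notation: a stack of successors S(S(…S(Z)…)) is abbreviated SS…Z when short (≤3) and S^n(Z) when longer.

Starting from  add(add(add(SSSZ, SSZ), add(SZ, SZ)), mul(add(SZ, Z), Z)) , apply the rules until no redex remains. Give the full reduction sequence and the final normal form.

  start: add(add(add(SSSZ, SSZ), add(SZ, SZ)), mul(add(SZ, Z), Z))
  [1] add(add(S(add(SSZ, SSZ)), add(SZ, SZ)), mul(add(SZ, Z), Z))
  [2] add(S(add(add(SSZ, SSZ), add(SZ, SZ))), mul(add(SZ, Z), Z))
  [3] S(add(add(add(SSZ, SSZ), add(SZ, SZ)), mul(add(SZ, Z), Z)))
  [4] S(add(add(S(add(SZ, SSZ)), add(SZ, SZ)), mul(add(SZ, Z), Z)))
  [5] S(add(S(add(add(SZ, SSZ), add(SZ, SZ))), mul(add(SZ, Z), Z)))
  [6] S(S(add(add(add(SZ, SSZ), add(SZ, SZ)), mul(add(SZ, Z), Z))))
  [7] S(S(add(add(S(add(Z, SSZ)), add(SZ, SZ)), mul(add(SZ, Z), Z))))
  [8] S(S(add(S(add(add(Z, SSZ), add(SZ, SZ))), mul(add(SZ, Z), Z))))
  [9] S(S(S(add(add(add(Z, SSZ), add(SZ, SZ)), mul(add(SZ, Z), Z)))))
  [10] S(S(S(add(add(SSZ, add(SZ, SZ)), mul(add(SZ, Z), Z)))))
  [11] S(S(S(add(S(add(SZ, add(SZ, SZ))), mul(add(SZ, Z), Z)))))
  [12] S(S(S(S(add(add(SZ, add(SZ, SZ)), mul(add(SZ, Z), Z))))))
  [13] S(S(S(S(add(S(add(Z, add(SZ, SZ))), mul(add(SZ, Z), Z))))))
  [14] S(S(S(S(S(add(add(Z, add(SZ, SZ)), mul(add(SZ, Z), Z)))))))
  [15] S(S(S(S(S(add(add(SZ, SZ), mul(add(SZ, Z), Z)))))))
  [16] S(S(S(S(S(add(S(add(Z, SZ)), mul(add(SZ, Z), Z)))))))
  [17] S(S(S(S(S(S(add(add(Z, SZ), mul(add(SZ, Z), Z))))))))
  [18] S(S(S(S(S(S(add(SZ, mul(add(SZ, Z), Z))))))))
  [19] S(S(S(S(S(S(S(add(Z, mul(add(SZ, Z), Z)))))))))
  [20] S(S(S(S(S(S(S(mul(add(SZ, Z), Z))))))))
  [21] S(S(S(S(S(S(S(mul(S(add(Z, Z)), Z))))))))
  [22] S(S(S(S(S(S(S(add(Z, mul(add(Z, Z), Z)))))))))
  [23] S(S(S(S(S(S(S(mul(add(Z, Z), Z))))))))
  [24] S(S(S(S(S(S(S(mul(Z, Z))))))))
  [25] S^7(Z)

Answer: normal form = S^7(Z)  (in 25 steps)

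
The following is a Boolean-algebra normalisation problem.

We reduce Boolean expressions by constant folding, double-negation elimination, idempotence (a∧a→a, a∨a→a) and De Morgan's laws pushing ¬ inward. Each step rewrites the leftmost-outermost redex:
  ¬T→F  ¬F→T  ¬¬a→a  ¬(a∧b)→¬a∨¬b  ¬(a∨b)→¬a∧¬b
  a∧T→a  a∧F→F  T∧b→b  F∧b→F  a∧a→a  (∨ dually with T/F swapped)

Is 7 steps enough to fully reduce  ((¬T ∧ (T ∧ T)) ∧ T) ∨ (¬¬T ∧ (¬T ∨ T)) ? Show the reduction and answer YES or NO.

Answer: YES — reaches normal form T in 7 ≤ 7 steps

Derivation:
  start: ((¬T ∧ (T ∧ T)) ∧ T) ∨ (¬¬T ∧ (¬T ∨ T))
  →1  (¬T ∧ (T ∧ T)) ∨ (¬¬T ∧ (¬T ∨ T))
  →2  (F ∧ (T ∧ T)) ∨ (¬¬T ∧ (¬T ∨ T))
  →3  F ∨ (¬¬T ∧ (¬T ∨ T))
  →4  ¬¬T ∧ (¬T ∨ T)
  →5  T ∧ (¬T ∨ T)
  →6  ¬T ∨ T
  →7  T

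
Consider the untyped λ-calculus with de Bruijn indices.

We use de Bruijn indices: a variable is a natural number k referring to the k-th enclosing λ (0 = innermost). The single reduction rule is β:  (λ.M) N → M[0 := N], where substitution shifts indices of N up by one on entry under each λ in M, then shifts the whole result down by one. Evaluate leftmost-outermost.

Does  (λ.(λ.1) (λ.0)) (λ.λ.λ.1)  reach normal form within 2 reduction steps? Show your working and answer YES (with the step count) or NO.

Answer: YES — reaches normal form λ.λ.λ.1 in 2 ≤ 2 steps

Reduction:
  start: (λ.(λ.1) (λ.0)) (λ.λ.λ.1)
  step 1: (λ.λ.λ.λ.1) (λ.0)
  step 2: λ.λ.λ.1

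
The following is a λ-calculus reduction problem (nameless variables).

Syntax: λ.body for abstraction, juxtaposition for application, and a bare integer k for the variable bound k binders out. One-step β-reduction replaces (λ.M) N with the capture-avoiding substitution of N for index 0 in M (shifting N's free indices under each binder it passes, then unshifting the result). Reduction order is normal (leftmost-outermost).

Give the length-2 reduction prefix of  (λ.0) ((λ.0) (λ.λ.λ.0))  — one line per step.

Answer: after 2 steps: λ.λ.λ.0

Reduction:
  start: (λ.0) ((λ.0) (λ.λ.λ.0))
  step 1: (λ.0) (λ.λ.λ.0)
  step 2: λ.λ.λ.0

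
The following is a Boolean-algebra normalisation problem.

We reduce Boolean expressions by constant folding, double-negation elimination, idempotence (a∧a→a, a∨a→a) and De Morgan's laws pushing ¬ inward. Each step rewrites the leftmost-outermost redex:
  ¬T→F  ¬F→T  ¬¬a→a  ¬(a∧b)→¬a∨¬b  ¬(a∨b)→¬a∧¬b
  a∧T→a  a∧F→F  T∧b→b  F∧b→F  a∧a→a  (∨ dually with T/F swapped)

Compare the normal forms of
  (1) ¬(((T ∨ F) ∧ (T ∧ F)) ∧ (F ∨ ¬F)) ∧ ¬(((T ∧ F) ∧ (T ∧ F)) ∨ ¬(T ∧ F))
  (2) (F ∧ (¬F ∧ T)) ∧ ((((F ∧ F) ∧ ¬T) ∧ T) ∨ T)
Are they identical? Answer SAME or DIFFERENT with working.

Answer: SAME — A ⇓ F, B ⇓ F

Derivation:
Term A:
  start: ¬(((T ∨ F) ∧ (T ∧ F)) ∧ (F ∨ ¬F)) ∧ ¬(((T ∧ F) ∧ (T ∧ F)) ∨ ¬(T ∧ F))
  →1  (¬((T ∨ F) ∧ (T ∧ F)) ∨ ¬(F ∨ ¬F)) ∧ ¬(((T ∧ F) ∧ (T ∧ F)) ∨ ¬(T ∧ F))
  →2  ((¬(T ∨ F) ∨ ¬(T ∧ F)) ∨ ¬(F ∨ ¬F)) ∧ ¬(((T ∧ F) ∧ (T ∧ F)) ∨ ¬(T ∧ F))
  →3  (((¬T ∧ ¬F) ∨ ¬(T ∧ F)) ∨ ¬(F ∨ ¬F)) ∧ ¬(((T ∧ F) ∧ (T ∧ F)) ∨ ¬(T ∧ F))
  →4  (((F ∧ ¬F) ∨ ¬(T ∧ F)) ∨ ¬(F ∨ ¬F)) ∧ ¬(((T ∧ F) ∧ (T ∧ F)) ∨ ¬(T ∧ F))
  →5  ((F ∨ ¬(T ∧ F)) ∨ ¬(F ∨ ¬F)) ∧ ¬(((T ∧ F) ∧ (T ∧ F)) ∨ ¬(T ∧ F))
  →6  (¬(T ∧ F) ∨ ¬(F ∨ ¬F)) ∧ ¬(((T ∧ F) ∧ (T ∧ F)) ∨ ¬(T ∧ F))
  →7  ((¬T ∨ ¬F) ∨ ¬(F ∨ ¬F)) ∧ ¬(((T ∧ F) ∧ (T ∧ F)) ∨ ¬(T ∧ F))
  →8  ((F ∨ ¬F) ∨ ¬(F ∨ ¬F)) ∧ ¬(((T ∧ F) ∧ (T ∧ F)) ∨ ¬(T ∧ F))
  →9  (¬F ∨ ¬(F ∨ ¬F)) ∧ ¬(((T ∧ F) ∧ (T ∧ F)) ∨ ¬(T ∧ F))
  →10  (T ∨ ¬(F ∨ ¬F)) ∧ ¬(((T ∧ F) ∧ (T ∧ F)) ∨ ¬(T ∧ F))
  →11  T ∧ ¬(((T ∧ F) ∧ (T ∧ F)) ∨ ¬(T ∧ F))
  →12  ¬(((T ∧ F) ∧ (T ∧ F)) ∨ ¬(T ∧ F))
  →13  ¬((T ∧ F) ∧ (T ∧ F)) ∧ ¬¬(T ∧ F)
  →14  (¬(T ∧ F) ∨ ¬(T ∧ F)) ∧ ¬¬(T ∧ F)
  →15  ¬(T ∧ F) ∧ ¬¬(T ∧ F)
  →16  (¬T ∨ ¬F) ∧ ¬¬(T ∧ F)
  →17  (F ∨ ¬F) ∧ ¬¬(T ∧ F)
  →18  ¬F ∧ ¬¬(T ∧ F)
  →19  T ∧ ¬¬(T ∧ F)
  →20  ¬¬(T ∧ F)
  →21  T ∧ F
  →22  F

Term B:
  start: (F ∧ (¬F ∧ T)) ∧ ((((F ∧ F) ∧ ¬T) ∧ T) ∨ T)
  →1  F ∧ ((((F ∧ F) ∧ ¬T) ∧ T) ∨ T)
  →2  F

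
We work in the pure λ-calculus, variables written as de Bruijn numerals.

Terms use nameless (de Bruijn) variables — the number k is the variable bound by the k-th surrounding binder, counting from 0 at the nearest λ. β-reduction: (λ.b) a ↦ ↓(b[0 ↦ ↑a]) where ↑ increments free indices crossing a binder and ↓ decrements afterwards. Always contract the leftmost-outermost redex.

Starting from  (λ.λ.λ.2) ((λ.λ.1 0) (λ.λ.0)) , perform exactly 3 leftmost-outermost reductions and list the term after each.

  start: (λ.λ.λ.2) ((λ.λ.1 0) (λ.λ.0))
  [1] λ.λ.(λ.λ.1 0) (λ.λ.0)
  [2] λ.λ.λ.(λ.λ.0) 0
  [3] λ.λ.λ.λ.0

Answer: after 3 steps: λ.λ.λ.λ.0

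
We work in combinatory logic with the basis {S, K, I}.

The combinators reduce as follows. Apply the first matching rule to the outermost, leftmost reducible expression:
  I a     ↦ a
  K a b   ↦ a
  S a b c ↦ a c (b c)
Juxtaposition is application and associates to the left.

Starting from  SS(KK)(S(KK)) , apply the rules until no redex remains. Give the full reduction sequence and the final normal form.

Answer: normal form = S(S(KK))K  (in 2 steps)

Working:
  start: SS(KK)(S(KK))
  step 1: S(S(KK))(KK(S(KK)))
  step 2: S(S(KK))K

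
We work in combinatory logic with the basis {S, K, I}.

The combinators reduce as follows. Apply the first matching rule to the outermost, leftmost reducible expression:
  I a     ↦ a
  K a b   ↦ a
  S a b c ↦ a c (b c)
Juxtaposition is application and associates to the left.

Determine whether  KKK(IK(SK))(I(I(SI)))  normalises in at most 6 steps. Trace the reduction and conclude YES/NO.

Answer: YES — reaches normal form K(SK) in 3 ≤ 6 steps

Working:
  start: KKK(IK(SK))(I(I(SI)))
  [1] K(IK(SK))(I(I(SI)))
  [2] IK(SK)
  [3] K(SK)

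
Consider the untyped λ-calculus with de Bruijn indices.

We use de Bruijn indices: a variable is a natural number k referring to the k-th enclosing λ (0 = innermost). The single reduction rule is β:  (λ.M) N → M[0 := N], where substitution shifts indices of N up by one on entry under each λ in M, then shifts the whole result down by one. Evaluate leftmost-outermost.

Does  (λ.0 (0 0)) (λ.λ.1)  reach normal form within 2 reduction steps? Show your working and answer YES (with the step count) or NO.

  start: (λ.0 (0 0)) (λ.λ.1)
  →1  (λ.λ.1) ((λ.λ.1) (λ.λ.1))
  →2  λ.(λ.λ.1) (λ.λ.1)

Answer: NO — after 2 steps the term is λ.(λ.λ.1) (λ.λ.1), not yet normal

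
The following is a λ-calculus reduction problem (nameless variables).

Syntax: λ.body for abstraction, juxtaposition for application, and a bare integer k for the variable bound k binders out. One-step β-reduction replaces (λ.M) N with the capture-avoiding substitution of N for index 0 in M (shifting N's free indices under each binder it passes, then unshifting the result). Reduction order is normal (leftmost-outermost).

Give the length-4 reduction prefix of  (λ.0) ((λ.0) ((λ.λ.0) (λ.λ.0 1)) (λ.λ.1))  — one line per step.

  start: (λ.0) ((λ.0) ((λ.λ.0) (λ.λ.0 1)) (λ.λ.1))
  →1  (λ.0) ((λ.λ.0) (λ.λ.0 1)) (λ.λ.1)
  →2  (λ.λ.0) (λ.λ.0 1) (λ.λ.1)
  →3  (λ.0) (λ.λ.1)
  →4  λ.λ.1

Answer: after 4 steps: λ.λ.1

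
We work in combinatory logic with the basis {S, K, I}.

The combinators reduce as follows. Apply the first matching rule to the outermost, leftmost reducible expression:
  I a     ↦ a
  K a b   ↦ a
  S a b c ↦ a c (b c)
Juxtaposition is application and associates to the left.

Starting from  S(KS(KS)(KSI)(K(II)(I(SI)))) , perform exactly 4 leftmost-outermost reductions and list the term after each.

  start: S(KS(KS)(KSI)(K(II)(I(SI))))
  [1] S(S(KSI)(K(II)(I(SI))))
  [2] S(SS(K(II)(I(SI))))
  [3] S(SS(II))
  [4] S(SSI)

Answer: after 4 steps: S(SSI)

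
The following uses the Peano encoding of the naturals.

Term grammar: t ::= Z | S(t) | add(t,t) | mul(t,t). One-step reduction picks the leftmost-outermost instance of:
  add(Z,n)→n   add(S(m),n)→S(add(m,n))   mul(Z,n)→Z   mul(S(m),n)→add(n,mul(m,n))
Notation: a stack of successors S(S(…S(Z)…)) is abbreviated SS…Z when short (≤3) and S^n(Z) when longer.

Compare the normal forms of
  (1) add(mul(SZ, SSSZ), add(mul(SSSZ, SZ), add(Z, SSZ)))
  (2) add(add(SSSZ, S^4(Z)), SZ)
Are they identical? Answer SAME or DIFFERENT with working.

Term A:
  start: add(mul(SZ, SSSZ), add(mul(SSSZ, SZ), add(Z, SSZ)))
  step 1: add(add(SSSZ, mul(Z, SSSZ)), add(mul(SSSZ, SZ), add(Z, SSZ)))
  step 2: add(S(add(SSZ, mul(Z, SSSZ))), add(mul(SSSZ, SZ), add(Z, SSZ)))
  step 3: S(add(add(SSZ, mul(Z, SSSZ)), add(mul(SSSZ, SZ), add(Z, SSZ))))
  step 4: S(add(S(add(SZ, mul(Z, SSSZ))), add(mul(SSSZ, SZ), add(Z, SSZ))))
  step 5: S(S(add(add(SZ, mul(Z, SSSZ)), add(mul(SSSZ, SZ), add(Z, SSZ)))))
  step 6: S(S(add(S(add(Z, mul(Z, SSSZ))), add(mul(SSSZ, SZ), add(Z, SSZ)))))
  step 7: S(S(S(add(add(Z, mul(Z, SSSZ)), add(mul(SSSZ, SZ), add(Z, SSZ))))))
  step 8: S(S(S(add(mul(Z, SSSZ), add(mul(SSSZ, SZ), add(Z, SSZ))))))
  step 9: S(S(S(add(Z, add(mul(SSSZ, SZ), add(Z, SSZ))))))
  step 10: S(S(S(add(mul(SSSZ, SZ), add(Z, SSZ)))))
  step 11: S(S(S(add(add(SZ, mul(SSZ, SZ)), add(Z, SSZ)))))
  step 12: S(S(S(add(S(add(Z, mul(SSZ, SZ))), add(Z, SSZ)))))
  step 13: S(S(S(S(add(add(Z, mul(SSZ, SZ)), add(Z, SSZ))))))
  step 14: S(S(S(S(add(mul(SSZ, SZ), add(Z, SSZ))))))
  step 15: S(S(S(S(add(add(SZ, mul(SZ, SZ)), add(Z, SSZ))))))
  step 16: S(S(S(S(add(S(add(Z, mul(SZ, SZ))), add(Z, SSZ))))))
  step 17: S(S(S(S(S(add(add(Z, mul(SZ, SZ)), add(Z, SSZ)))))))
  step 18: S(S(S(S(S(add(mul(SZ, SZ), add(Z, SSZ)))))))
  step 19: S(S(S(S(S(add(add(SZ, mul(Z, SZ)), add(Z, SSZ)))))))
  step 20: S(S(S(S(S(add(S(add(Z, mul(Z, SZ))), add(Z, SSZ)))))))
  step 21: S(S(S(S(S(S(add(add(Z, mul(Z, SZ)), add(Z, SSZ))))))))
  step 22: S(S(S(S(S(S(add(mul(Z, SZ), add(Z, SSZ))))))))
  step 23: S(S(S(S(S(S(add(Z, add(Z, SSZ))))))))
  step 24: S(S(S(S(S(S(add(Z, SSZ)))))))
  step 25: S^8(Z)

Term B:
  start: add(add(SSSZ, S^4(Z)), SZ)
  step 1: add(S(add(SSZ, S^4(Z))), SZ)
  step 2: S(add(add(SSZ, S^4(Z)), SZ))
  step 3: S(add(S(add(SZ, S^4(Z))), SZ))
  step 4: S(S(add(add(SZ, S^4(Z)), SZ)))
  step 5: S(S(add(S(add(Z, S^4(Z))), SZ)))
  step 6: S(S(S(add(add(Z, S^4(Z)), SZ))))
  step 7: S(S(S(add(S^4(Z), SZ))))
  step 8: S(S(S(S(add(SSSZ, SZ)))))
  step 9: S(S(S(S(S(add(SSZ, SZ))))))
  step 10: S(S(S(S(S(S(add(SZ, SZ)))))))
  step 11: S(S(S(S(S(S(S(add(Z, SZ))))))))
  step 12: S^8(Z)

Answer: SAME — A ⇓ S^8(Z), B ⇓ S^8(Z)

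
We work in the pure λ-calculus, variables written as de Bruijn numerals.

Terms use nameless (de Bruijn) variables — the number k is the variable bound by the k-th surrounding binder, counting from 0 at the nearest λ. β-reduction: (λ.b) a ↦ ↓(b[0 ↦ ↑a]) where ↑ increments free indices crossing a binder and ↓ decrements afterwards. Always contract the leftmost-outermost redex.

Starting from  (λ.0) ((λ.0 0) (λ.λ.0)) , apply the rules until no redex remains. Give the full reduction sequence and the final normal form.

Answer: normal form = λ.0  (in 3 steps)

Derivation:
  start: (λ.0) ((λ.0 0) (λ.λ.0))
  →1  (λ.0 0) (λ.λ.0)
  →2  (λ.λ.0) (λ.λ.0)
  →3  λ.0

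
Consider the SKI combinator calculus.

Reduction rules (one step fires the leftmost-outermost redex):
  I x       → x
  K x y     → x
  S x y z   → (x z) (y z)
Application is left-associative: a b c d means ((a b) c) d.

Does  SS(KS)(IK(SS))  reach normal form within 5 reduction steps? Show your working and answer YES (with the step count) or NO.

  start: SS(KS)(IK(SS))
  step 1: S(IK(SS))(KS(IK(SS)))
  step 2: S(K(SS))(KS(IK(SS)))
  step 3: S(K(SS))S

Answer: YES — reaches normal form S(K(SS))S in 3 ≤ 5 steps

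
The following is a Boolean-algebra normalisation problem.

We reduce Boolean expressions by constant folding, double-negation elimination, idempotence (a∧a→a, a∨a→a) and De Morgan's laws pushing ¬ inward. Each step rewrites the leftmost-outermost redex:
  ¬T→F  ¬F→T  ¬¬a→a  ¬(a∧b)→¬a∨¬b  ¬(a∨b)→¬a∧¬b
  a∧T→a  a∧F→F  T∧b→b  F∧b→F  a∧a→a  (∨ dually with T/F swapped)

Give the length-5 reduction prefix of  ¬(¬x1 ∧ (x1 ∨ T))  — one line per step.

  start: ¬(¬x1 ∧ (x1 ∨ T))
  →1  ¬¬x1 ∨ ¬(x1 ∨ T)
  →2  x1 ∨ ¬(x1 ∨ T)
  →3  x1 ∨ (¬x1 ∧ ¬T)
  →4  x1 ∨ (¬x1 ∧ F)
  →5  x1 ∨ F

Answer: after 5 steps: x1 ∨ F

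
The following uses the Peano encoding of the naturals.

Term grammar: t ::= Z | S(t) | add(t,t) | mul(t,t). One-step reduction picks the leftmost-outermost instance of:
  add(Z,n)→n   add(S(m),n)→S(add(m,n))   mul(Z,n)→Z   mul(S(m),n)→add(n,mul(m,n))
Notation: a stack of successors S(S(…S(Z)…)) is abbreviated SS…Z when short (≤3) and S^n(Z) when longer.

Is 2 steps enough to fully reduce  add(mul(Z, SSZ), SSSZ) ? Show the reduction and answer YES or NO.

  start: add(mul(Z, SSZ), SSSZ)
  step 1: add(Z, SSSZ)
  step 2: SSSZ

Answer: YES — reaches normal form SSSZ in 2 ≤ 2 steps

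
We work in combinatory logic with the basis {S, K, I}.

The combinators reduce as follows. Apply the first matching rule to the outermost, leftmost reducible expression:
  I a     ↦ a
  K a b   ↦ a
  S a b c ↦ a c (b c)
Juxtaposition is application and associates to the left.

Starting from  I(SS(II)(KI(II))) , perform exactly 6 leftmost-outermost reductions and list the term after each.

  start: I(SS(II)(KI(II)))
  →1  SS(II)(KI(II))
  →2  S(KI(II))(II(KI(II)))
  →3  SI(II(KI(II)))
  →4  SI(I(KI(II)))
  →5  SI(KI(II))
  →6  SII

Answer: after 6 steps: SII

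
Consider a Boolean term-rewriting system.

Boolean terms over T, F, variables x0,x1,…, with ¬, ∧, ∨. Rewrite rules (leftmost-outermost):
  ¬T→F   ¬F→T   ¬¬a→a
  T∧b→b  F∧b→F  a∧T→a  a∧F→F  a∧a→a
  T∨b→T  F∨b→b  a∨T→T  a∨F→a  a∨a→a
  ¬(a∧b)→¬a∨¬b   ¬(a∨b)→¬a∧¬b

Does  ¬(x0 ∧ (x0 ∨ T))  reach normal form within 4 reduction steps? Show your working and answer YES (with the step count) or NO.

  start: ¬(x0 ∧ (x0 ∨ T))
  →1  ¬x0 ∨ ¬(x0 ∨ T)
  →2  ¬x0 ∨ (¬x0 ∧ ¬T)
  →3  ¬x0 ∨ (¬x0 ∧ F)
  →4  ¬x0 ∨ F

Answer: NO — after 4 steps the term is ¬x0 ∨ F, not yet normal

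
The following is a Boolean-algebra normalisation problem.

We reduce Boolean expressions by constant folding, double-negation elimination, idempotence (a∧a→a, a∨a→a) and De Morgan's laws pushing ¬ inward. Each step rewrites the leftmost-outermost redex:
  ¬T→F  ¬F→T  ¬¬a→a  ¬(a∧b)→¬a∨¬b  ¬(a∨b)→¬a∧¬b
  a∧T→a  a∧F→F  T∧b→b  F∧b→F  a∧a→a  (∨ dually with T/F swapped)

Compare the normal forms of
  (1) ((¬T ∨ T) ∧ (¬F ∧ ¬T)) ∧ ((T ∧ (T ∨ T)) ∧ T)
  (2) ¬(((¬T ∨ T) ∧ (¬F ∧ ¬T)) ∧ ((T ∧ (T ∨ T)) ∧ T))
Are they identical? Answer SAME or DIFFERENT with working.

Term A:
  start: ((¬T ∨ T) ∧ (¬F ∧ ¬T)) ∧ ((T ∧ (T ∨ T)) ∧ T)
  [1] (T ∧ (¬F ∧ ¬T)) ∧ ((T ∧ (T ∨ T)) ∧ T)
  [2] (¬F ∧ ¬T) ∧ ((T ∧ (T ∨ T)) ∧ T)
  [3] (T ∧ ¬T) ∧ ((T ∧ (T ∨ T)) ∧ T)
  [4] ¬T ∧ ((T ∧ (T ∨ T)) ∧ T)
  [5] F ∧ ((T ∧ (T ∨ T)) ∧ T)
  [6] F

Term B:
  start: ¬(((¬T ∨ T) ∧ (¬F ∧ ¬T)) ∧ ((T ∧ (T ∨ T)) ∧ T))
  [1] ¬((¬T ∨ T) ∧ (¬F ∧ ¬T)) ∨ ¬((T ∧ (T ∨ T)) ∧ T)
  [2] (¬(¬T ∨ T) ∨ ¬(¬F ∧ ¬T)) ∨ ¬((T ∧ (T ∨ T)) ∧ T)
  [3] ((¬¬T ∧ ¬T) ∨ ¬(¬F ∧ ¬T)) ∨ ¬((T ∧ (T ∨ T)) ∧ T)
  [4] ((T ∧ ¬T) ∨ ¬(¬F ∧ ¬T)) ∨ ¬((T ∧ (T ∨ T)) ∧ T)
  [5] (¬T ∨ ¬(¬F ∧ ¬T)) ∨ ¬((T ∧ (T ∨ T)) ∧ T)
  [6] (F ∨ ¬(¬F ∧ ¬T)) ∨ ¬((T ∧ (T ∨ T)) ∧ T)
  [7] ¬(¬F ∧ ¬T) ∨ ¬((T ∧ (T ∨ T)) ∧ T)
  [8] (¬¬F ∨ ¬¬T) ∨ ¬((T ∧ (T ∨ T)) ∧ T)
  [9] (F ∨ ¬¬T) ∨ ¬((T ∧ (T ∨ T)) ∧ T)
  [10] ¬¬T ∨ ¬((T ∧ (T ∨ T)) ∧ T)
  [11] T ∨ ¬((T ∧ (T ∨ T)) ∧ T)
  [12] T

Answer: DIFFERENT — A ⇓ F, B ⇓ T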